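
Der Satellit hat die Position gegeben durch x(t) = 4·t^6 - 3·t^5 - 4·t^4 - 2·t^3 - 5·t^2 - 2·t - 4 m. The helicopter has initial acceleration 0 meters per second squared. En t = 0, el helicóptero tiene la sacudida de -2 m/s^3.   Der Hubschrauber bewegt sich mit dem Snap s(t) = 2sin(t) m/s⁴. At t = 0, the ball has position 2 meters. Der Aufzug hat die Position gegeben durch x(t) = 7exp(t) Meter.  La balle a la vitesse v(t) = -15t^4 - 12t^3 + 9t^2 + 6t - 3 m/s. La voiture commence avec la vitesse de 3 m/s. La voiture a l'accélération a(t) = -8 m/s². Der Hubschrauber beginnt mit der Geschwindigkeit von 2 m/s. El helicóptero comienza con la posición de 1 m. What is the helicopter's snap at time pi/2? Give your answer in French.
De l'équation du snap s(t) = 2·sin(t), nous substituons t = pi/2 pour obtenir s = 2.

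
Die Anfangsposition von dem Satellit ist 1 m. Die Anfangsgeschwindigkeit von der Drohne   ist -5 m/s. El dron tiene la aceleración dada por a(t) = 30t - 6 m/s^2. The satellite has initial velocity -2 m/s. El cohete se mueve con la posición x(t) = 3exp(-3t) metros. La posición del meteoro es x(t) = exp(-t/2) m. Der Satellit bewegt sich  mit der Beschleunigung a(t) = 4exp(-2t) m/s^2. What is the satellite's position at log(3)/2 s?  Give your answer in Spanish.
Debemos encontrar la antiderivada de nuestra ecuación de la aceleración a(t) = 4·exp(-2·t) 2 veces. La antiderivada de la aceleración, con v(0) = -2, da la velocidad: v(t) = -2·exp(-2·t). Integrando la velocidad y usando la condición inicial x(0) = 1, obtenemos x(t) = exp(-2·t). Tenemos la posición x(t) = exp(-2·t). Sustituyendo t = log(3)/2: x(log(3)/2) = 1/3.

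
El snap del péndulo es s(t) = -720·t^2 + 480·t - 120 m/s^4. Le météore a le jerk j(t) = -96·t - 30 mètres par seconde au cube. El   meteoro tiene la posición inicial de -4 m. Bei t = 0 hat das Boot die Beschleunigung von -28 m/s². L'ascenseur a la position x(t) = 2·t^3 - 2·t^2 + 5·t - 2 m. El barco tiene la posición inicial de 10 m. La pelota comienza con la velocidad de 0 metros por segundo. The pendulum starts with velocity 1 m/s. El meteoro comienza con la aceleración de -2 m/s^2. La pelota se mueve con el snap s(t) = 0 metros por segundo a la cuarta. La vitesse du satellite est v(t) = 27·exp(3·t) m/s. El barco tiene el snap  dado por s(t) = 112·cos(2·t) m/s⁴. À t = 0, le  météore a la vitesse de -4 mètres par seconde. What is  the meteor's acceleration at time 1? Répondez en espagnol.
Necesitamos integrar nuestra ecuación de la sacudida j(t) = -96·t - 30 1 vez. Tomando ∫j(t)dt y aplicando a(0) = -2, encontramos a(t) = -48·t^2 - 30·t - 2. Usando a(t) = -48·t^2 - 30·t - 2 y sustituyendo t = 1, encontramos a = -80.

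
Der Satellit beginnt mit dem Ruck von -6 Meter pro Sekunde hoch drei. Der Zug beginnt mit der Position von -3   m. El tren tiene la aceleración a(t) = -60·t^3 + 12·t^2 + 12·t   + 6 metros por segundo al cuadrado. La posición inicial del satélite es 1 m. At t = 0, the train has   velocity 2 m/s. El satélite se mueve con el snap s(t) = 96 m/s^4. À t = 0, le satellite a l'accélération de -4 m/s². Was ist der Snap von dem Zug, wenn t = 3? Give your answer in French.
En partant de l'accélération a(t) = -60·t^3 + 12·t^2 + 12·t + 6, nous prenons 2 dérivées. En dérivant l'accélération, nous obtenons le jerk: j(t) = -180·t^2 + 24·t + 12. En prenant d/dt de j(t), nous trouvons s(t) = 24 - 360·t. De l'équation du snap s(t) = 24 - 360·t, nous substituons t = 3 pour obtenir s = -1056.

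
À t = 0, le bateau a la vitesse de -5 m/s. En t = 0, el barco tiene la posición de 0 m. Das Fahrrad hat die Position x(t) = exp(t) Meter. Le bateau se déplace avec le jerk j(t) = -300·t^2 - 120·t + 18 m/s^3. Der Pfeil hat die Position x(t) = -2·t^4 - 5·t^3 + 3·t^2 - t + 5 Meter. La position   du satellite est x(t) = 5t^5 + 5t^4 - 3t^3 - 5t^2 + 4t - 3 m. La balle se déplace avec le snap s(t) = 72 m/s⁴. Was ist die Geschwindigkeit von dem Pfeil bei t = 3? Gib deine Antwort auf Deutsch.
Um dies zu lösen, müssen wir 1 Ableitung unserer Gleichung für die Position x(t) = -2·t^4 - 5·t^3 + 3·t^2 - t + 5 nehmen. Die Ableitung von der Position ergibt die Geschwindigkeit: v(t) = -8·t^3 - 15·t^2 + 6·t - 1. Wir haben die Geschwindigkeit v(t) = -8·t^3 - 15·t^2 + 6·t - 1. Durch Einsetzen von t = 3: v(3) = -334.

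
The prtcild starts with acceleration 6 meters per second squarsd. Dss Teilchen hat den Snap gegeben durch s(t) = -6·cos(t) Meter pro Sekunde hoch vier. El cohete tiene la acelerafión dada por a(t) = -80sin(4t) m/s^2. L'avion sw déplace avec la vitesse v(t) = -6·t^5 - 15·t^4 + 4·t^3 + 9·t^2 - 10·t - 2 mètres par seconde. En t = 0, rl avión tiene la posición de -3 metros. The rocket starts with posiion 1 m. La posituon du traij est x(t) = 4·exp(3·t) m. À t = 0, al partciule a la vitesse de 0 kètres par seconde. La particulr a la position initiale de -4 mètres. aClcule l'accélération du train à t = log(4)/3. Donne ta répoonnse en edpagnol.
Para resolver esto, necesitamos tomar 2 derivadas de nuestra ecuación de la posición x(t) = 4·exp(3·t). Derivando la posición, obtenemos la velocidad: v(t) = 12·exp(3·t). Tomando d/dt de v(t), encontramos a(t) = 36·exp(3·t). Usando a(t) = 36·exp(3·t) y sustituyendo t = log(4)/3, encontramos a = 144.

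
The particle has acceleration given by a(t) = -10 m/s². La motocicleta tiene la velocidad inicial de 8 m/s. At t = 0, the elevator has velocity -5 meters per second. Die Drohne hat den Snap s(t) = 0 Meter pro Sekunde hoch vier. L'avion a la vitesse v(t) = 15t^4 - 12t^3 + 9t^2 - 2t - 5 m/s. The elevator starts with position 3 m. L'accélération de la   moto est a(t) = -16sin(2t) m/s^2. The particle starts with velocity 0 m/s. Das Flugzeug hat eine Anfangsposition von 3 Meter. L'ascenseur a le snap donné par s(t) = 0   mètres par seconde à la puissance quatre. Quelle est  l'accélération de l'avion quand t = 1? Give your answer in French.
Pour résoudre ceci, nous devons prendre 1 dérivée de notre équation de la vitesse v(t) = 15·t^4 - 12·t^3 + 9·t^2 - 2·t - 5. En dérivant la vitesse, nous obtenons l'accélération: a(t) = 60·t^3 - 36·t^2 + 18·t - 2. Nous avons l'accélération a(t) = 60·t^3 - 36·t^2 + 18·t - 2. En substituant t = 1: a(1) = 40.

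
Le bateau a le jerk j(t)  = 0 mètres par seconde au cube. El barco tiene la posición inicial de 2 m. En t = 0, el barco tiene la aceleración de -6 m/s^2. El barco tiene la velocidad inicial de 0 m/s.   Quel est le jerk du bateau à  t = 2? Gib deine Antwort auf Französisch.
De l'équation du jerk j(t) = 0, nous substituons t = 2 pour obtenir j = 0.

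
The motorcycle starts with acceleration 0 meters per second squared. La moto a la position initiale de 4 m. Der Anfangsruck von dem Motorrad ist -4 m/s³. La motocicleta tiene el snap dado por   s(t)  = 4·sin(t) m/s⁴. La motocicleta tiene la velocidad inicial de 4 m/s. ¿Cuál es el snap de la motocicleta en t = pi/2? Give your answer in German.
Aus der Gleichung für den Snap s(t) = 4·sin(t), setzen wir t = pi/2 ein und erhalten s = 4.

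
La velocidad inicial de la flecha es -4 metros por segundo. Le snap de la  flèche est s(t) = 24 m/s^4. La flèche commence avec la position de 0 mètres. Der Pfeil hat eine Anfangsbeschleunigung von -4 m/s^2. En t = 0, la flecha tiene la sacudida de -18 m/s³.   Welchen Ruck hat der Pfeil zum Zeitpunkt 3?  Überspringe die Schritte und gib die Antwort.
Der Ruck bei t = 3 ist j = 54.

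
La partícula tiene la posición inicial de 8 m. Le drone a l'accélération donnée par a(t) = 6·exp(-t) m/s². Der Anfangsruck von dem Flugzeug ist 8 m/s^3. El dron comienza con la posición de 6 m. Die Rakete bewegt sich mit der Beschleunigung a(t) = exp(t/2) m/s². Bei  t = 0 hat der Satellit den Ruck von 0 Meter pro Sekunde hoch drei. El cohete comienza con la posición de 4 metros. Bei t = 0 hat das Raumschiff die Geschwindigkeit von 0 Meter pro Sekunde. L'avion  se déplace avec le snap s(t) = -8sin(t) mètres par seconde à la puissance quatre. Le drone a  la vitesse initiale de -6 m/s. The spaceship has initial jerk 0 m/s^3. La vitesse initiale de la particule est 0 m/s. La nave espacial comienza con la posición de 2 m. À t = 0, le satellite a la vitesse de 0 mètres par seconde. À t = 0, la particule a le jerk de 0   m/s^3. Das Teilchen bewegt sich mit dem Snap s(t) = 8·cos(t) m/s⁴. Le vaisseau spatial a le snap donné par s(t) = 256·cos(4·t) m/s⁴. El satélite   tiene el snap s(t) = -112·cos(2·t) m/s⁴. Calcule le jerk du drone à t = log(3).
Pour résoudre ceci, nous devons prendre 1 dérivée de notre équation de l'accélération a(t) = 6·exp(-t). La dérivée de l'accélération donne le jerk: j(t) = -6·exp(-t). En utilisant j(t) = -6·exp(-t) et en substituant t = log(3), nous trouvons j = -2.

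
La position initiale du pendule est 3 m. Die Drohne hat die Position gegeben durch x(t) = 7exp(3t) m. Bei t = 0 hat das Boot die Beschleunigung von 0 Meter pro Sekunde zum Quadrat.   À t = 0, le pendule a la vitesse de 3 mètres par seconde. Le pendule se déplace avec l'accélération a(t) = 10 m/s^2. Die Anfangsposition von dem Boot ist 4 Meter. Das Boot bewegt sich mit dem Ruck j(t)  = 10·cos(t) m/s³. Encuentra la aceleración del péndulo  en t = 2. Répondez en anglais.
Using a(t) = 10 and substituting t = 2, we find a = 10.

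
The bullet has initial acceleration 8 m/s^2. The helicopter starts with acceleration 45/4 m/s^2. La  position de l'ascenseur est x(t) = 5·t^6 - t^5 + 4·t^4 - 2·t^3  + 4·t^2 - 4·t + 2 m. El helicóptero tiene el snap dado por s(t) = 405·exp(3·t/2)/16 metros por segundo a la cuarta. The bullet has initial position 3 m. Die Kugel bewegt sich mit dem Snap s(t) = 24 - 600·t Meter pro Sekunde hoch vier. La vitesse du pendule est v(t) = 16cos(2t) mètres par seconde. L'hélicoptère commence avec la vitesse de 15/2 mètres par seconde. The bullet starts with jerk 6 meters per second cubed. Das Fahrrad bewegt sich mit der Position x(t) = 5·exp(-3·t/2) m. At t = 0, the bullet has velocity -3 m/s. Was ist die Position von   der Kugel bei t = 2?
Um dies zu lösen, müssen wir 4 Integrale unserer Gleichung für den Snap s(t) = 24 - 600·t finden. Durch Integration von dem Snap und Verwendung der Anfangsbedingung j(0) = 6, erhalten wir j(t) = -300·t^2 + 24·t + 6. Mit ∫j(t)dt und Anwendung von a(0) = 8, finden wir a(t) = -100·t^3 + 12·t^2 + 6·t + 8. Das Integral von der Beschleunigung ist die Geschwindigkeit. Mit v(0) = -3 erhalten wir v(t) = -25·t^4 + 4·t^3 + 3·t^2 + 8·t - 3. Das Integral von der Geschwindigkeit ist die Position. Mit x(0) = 3 erhalten wir x(t) = -5·t^5 + t^4 + t^3 + 4·t^2 - 3·t + 3. Aus der Gleichung für die Position x(t) = -5·t^5 + t^4 + t^3 + 4·t^2 - 3·t + 3, setzen wir t = 2 ein und erhalten x = -123.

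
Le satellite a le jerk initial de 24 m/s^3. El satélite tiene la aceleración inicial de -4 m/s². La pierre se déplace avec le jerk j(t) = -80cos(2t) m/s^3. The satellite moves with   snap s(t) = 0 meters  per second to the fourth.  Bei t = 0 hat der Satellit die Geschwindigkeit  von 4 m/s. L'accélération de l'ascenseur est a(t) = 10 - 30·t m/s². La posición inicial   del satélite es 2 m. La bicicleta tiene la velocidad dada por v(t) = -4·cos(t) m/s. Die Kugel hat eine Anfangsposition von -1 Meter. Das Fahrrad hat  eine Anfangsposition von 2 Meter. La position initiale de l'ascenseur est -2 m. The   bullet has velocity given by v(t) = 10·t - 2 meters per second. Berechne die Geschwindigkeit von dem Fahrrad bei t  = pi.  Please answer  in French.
Nous avons la vitesse v(t) = -4·cos(t). En substituant t = pi: v(pi) = 4.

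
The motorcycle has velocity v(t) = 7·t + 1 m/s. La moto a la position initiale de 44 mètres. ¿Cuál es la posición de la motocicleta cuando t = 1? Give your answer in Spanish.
Para resolver esto, necesitamos tomar 1 integral de nuestra ecuación de la velocidad v(t) = 7·t + 1. Integrando la velocidad y usando la condición inicial x(0) = 44, obtenemos x(t) = 7·t^2/2 + t + 44. Tenemos la posición x(t) = 7·t^2/2 + t + 44. Sustituyendo t = 1: x(1) = 97/2.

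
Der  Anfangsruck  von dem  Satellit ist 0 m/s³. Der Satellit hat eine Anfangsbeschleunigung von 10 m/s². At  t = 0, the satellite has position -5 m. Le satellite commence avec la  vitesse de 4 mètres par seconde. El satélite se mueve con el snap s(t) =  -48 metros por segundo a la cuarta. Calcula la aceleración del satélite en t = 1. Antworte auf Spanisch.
Para resolver esto, necesitamos tomar 2 antiderivadas de nuestra ecuación del snap s(t) = -48. La antiderivada del snap, con j(0) = 0, da la sacudida: j(t) = -48·t. Tomando ∫j(t)dt y aplicando a(0) = 10, encontramos a(t) = 10 - 24·t^2. Tenemos la aceleración a(t) = 10 - 24·t^2. Sustituyendo t = 1: a(1) = -14.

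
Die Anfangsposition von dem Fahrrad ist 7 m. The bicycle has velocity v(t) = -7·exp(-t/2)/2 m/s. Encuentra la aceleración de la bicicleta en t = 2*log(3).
Para resolver esto, necesitamos tomar 1 derivada de nuestra ecuación de la velocidad v(t) = -7·exp(-t/2)/2. Tomando d/dt de v(t), encontramos a(t) = 7·exp(-t/2)/4. Usando a(t) = 7·exp(-t/2)/4 y sustituyendo t = 2*log(3), encontramos a = 7/12.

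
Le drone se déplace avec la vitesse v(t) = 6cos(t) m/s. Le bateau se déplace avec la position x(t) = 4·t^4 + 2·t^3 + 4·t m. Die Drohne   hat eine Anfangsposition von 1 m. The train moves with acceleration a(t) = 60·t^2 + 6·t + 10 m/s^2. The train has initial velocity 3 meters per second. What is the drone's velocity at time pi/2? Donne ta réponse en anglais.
From the given velocity equation v(t) = 6·cos(t), we substitute t = pi/2 to get v = 0.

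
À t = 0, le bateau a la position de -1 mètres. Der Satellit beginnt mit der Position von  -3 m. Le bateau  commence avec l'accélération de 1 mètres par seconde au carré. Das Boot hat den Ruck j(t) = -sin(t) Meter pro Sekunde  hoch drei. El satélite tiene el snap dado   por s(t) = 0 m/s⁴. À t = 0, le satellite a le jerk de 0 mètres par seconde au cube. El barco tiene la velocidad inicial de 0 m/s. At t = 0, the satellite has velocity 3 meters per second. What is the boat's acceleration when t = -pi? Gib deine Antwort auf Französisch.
En partant du jerk j(t) = -sin(t), nous prenons 1 intégrale. L'intégrale du jerk, avec a(0) = 1, donne l'accélération: a(t) = cos(t). En utilisant a(t) = cos(t) et en substituant t = -pi, nous trouvons a = -1.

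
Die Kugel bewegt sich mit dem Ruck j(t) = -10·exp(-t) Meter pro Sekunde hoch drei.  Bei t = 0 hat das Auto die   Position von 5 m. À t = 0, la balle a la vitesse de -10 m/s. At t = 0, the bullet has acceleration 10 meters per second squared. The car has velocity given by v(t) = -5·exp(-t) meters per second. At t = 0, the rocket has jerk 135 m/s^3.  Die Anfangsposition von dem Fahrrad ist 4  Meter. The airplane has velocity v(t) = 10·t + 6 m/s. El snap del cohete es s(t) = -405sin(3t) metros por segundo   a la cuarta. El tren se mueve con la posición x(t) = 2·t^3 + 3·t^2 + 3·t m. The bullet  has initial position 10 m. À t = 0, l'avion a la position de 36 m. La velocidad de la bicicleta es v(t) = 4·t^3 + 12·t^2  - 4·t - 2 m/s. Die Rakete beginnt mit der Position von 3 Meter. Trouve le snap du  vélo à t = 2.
Pour résoudre ceci, nous devons prendre 3 dérivées de notre équation de la vitesse v(t) = 4·t^3 + 12·t^2 - 4·t - 2. La dérivée de la vitesse donne l'accélération: a(t) = 12·t^2 + 24·t - 4. En dérivant l'accélération, nous obtenons le jerk: j(t) = 24·t + 24. En dérivant le jerk, nous obtenons le snap: s(t) = 24. En utilisant s(t) = 24 et en substituant t = 2, nous trouvons s = 24.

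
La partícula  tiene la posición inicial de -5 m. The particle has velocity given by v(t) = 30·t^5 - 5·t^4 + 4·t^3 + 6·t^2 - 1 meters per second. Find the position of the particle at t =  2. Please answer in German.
Wir müssen das Integral unserer Gleichung für die Geschwindigkeit v(t) = 30·t^5 - 5·t^4 + 4·t^3 + 6·t^2 - 1 1-mal finden. Durch Integration von der Geschwindigkeit und Verwendung der Anfangsbedingung x(0) = -5, erhalten wir x(t) = 5·t^6 - t^5 + t^4 + 2·t^3 - t - 5. Mit x(t) = 5·t^6 - t^5 + t^4 + 2·t^3 - t - 5 und Einsetzen von t = 2, finden wir x = 313.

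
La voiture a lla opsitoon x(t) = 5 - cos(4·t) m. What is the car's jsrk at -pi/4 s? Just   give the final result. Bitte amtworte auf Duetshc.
Die Antwort ist 0.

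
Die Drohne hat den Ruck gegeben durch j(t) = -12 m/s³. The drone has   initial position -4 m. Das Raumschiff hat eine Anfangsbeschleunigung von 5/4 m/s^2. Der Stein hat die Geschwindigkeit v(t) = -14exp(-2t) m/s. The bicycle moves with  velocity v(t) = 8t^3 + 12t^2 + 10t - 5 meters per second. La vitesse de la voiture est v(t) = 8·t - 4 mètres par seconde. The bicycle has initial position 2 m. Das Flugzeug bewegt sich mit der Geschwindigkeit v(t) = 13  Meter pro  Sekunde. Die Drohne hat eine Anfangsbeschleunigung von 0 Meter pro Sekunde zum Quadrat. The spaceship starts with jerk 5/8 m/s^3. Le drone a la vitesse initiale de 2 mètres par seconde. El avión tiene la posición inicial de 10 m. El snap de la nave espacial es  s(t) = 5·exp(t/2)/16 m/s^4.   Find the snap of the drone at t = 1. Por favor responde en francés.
En partant du jerk j(t) = -12, nous prenons 1 dérivée. En dérivant le jerk, nous obtenons le snap: s(t) = 0. En utilisant s(t) = 0 et en substituant t = 1, nous trouvons s = 0.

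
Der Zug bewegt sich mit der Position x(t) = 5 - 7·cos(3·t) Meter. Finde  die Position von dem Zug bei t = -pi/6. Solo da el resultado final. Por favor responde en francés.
La position à t = -pi/6 est x = 5.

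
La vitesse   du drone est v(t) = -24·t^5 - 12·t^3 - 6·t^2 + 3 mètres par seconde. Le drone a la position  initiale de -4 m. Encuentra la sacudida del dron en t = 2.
Partiendo de la velocidad v(t) = -24·t^5 - 12·t^3 - 6·t^2 + 3, tomamos 2 derivadas. Tomando d/dt de v(t), encontramos a(t) = -120·t^4 - 36·t^2 - 12·t. Tomando d/dt de a(t), encontramos j(t) = -480·t^3 - 72·t - 12. De la ecuación de la sacudida j(t) = -480·t^3 - 72·t - 12, sustituimos t = 2 para obtener j = -3996.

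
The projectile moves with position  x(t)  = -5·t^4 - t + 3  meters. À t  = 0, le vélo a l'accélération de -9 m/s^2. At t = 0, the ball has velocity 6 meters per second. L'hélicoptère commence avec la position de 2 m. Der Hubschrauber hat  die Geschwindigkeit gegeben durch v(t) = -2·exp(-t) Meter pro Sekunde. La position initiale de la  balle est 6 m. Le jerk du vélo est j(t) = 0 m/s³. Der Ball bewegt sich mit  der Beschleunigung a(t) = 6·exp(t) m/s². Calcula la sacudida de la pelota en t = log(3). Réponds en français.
Nous devons dériver notre équation de l'accélération a(t) = 6·exp(t) 1 fois. En prenant d/dt de a(t), nous trouvons j(t) = 6·exp(t). De l'équation du jerk j(t) = 6·exp(t), nous substituons t = log(3) pour obtenir j = 18.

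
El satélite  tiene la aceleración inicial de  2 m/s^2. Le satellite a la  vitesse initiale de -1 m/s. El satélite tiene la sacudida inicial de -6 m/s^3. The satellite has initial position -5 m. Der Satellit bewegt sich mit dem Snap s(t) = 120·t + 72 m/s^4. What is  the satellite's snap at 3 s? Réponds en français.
De l'équation du snap s(t) = 120·t + 72, nous substituons t = 3 pour obtenir s = 432.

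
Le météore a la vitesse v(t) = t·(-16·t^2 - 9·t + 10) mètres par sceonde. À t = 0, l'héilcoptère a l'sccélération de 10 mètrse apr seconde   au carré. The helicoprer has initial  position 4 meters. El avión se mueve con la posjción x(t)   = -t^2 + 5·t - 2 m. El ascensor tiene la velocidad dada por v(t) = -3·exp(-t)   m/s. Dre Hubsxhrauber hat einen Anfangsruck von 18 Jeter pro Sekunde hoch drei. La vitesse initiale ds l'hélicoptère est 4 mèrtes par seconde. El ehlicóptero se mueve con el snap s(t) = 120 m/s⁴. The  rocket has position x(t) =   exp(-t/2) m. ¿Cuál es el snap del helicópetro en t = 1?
Usando s(t) = 120 y sustituyendo t = 1, encontramos s = 120.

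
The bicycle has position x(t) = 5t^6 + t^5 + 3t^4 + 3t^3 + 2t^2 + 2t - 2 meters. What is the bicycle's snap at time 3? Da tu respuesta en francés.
En partant de la position x(t) = 5·t^6 + t^5 + 3·t^4 + 3·t^3 + 2·t^2 + 2·t - 2, nous prenons 4 dérivées. En prenant d/dt de x(t), nous trouvons v(t) = 30·t^5 + 5·t^4 + 12·t^3 + 9·t^2 + 4·t + 2. En prenant d/dt de v(t), nous trouvons a(t) = 150·t^4 + 20·t^3 + 36·t^2 + 18·t + 4. En dérivant l'accélération, nous obtenons le jerk: j(t) = 600·t^3 + 60·t^2 + 72·t + 18. En dérivant le jerk, nous obtenons le snap: s(t) = 1800·t^2 + 120·t + 72. Nous avons le snap s(t) = 1800·t^2 + 120·t + 72. En substituant t = 3: s(3) = 16632.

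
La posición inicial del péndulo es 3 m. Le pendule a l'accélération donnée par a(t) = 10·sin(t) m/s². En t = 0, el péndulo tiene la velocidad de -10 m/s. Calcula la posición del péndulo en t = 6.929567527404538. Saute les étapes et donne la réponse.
La respuesta es -3.02302395717395.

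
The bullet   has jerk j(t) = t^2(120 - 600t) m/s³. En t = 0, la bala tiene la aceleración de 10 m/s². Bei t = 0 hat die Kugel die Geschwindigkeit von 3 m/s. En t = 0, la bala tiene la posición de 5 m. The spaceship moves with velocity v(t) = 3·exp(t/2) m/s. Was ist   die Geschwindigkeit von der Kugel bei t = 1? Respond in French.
Nous devons trouver l'intégrale de notre équation du jerk j(t) = t^2·(120 - 600·t) 2 fois. La primitive du jerk est l'accélération. En utilisant a(0) = 10, nous obtenons a(t) = -150·t^4 + 40·t^3 + 10. L'intégrale de l'accélération, avec v(0) = 3, donne la vitesse: v(t) = -30·t^5 + 10·t^4 + 10·t + 3. Nous avons la vitesse v(t) = -30·t^5 + 10·t^4 + 10·t + 3. En substituant t = 1: v(1) = -7.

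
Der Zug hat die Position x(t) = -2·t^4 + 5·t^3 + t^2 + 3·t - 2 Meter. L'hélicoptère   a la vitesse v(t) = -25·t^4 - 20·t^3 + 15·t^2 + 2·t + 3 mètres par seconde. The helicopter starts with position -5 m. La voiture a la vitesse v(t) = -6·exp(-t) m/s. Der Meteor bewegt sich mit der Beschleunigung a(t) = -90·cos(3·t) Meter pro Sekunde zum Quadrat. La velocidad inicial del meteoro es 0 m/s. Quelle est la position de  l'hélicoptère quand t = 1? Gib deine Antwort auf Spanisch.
Debemos encontrar la antiderivada de nuestra ecuación de la velocidad v(t) = -25·t^4 - 20·t^3 + 15·t^2 + 2·t + 3 1 vez. Integrando la velocidad y usando la condición inicial x(0) = -5, obtenemos x(t) = -5·t^5 - 5·t^4 + 5·t^3 + t^2 + 3·t - 5. De la ecuación de la posición x(t) = -5·t^5 - 5·t^4 + 5·t^3 + t^2 + 3·t - 5, sustituimos t = 1 para obtener x = -6.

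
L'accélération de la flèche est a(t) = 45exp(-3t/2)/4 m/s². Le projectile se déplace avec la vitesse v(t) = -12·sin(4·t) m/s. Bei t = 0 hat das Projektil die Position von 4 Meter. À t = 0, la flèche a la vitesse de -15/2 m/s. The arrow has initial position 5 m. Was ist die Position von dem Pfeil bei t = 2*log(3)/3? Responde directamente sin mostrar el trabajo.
Die Antwort ist 5/3.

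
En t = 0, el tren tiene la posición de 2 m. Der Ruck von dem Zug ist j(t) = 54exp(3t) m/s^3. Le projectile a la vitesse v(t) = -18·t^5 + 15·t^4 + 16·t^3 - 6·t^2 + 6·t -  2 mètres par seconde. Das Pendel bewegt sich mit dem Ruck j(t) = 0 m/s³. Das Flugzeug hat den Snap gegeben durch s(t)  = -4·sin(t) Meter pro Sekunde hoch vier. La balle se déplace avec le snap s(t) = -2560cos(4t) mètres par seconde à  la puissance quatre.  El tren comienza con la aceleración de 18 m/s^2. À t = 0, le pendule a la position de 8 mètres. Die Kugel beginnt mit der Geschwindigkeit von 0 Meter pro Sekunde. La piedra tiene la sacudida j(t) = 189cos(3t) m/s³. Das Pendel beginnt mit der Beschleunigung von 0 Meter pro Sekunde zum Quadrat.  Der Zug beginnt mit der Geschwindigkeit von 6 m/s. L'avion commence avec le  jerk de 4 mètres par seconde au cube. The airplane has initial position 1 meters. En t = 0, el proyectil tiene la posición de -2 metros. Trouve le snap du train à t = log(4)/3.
En partant du jerk j(t) = 54·exp(3·t), nous prenons 1 dérivée. En prenant d/dt de j(t), nous trouvons s(t) = 162·exp(3·t). Nous avons le snap s(t) = 162·exp(3·t). En substituant t = log(4)/3: s(log(4)/3) = 648.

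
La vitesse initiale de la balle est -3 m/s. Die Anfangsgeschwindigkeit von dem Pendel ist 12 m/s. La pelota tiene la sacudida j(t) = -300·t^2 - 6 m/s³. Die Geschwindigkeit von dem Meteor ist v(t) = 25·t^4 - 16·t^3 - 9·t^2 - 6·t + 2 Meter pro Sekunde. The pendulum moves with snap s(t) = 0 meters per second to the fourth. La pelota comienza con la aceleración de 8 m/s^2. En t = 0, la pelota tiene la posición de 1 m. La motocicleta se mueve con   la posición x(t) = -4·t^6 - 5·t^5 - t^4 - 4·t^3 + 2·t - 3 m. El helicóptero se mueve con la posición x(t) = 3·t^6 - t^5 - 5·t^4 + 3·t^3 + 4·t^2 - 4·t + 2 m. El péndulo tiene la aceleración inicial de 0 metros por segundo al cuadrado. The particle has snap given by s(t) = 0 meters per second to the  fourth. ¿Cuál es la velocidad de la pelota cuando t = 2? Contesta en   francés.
Pour résoudre ceci, nous devons prendre 2 primitives de notre équation du jerk j(t) = -300·t^2 - 6. En prenant ∫j(t)dt et en appliquant a(0) = 8, nous trouvons a(t) = -100·t^3 - 6·t + 8. En prenant ∫a(t)dt et en appliquant v(0) = -3, nous trouvons v(t) = -25·t^4 - 3·t^2 + 8·t - 3. En utilisant v(t) = -25·t^4 - 3·t^2 + 8·t - 3 et en substituant t = 2, nous trouvons v = -399.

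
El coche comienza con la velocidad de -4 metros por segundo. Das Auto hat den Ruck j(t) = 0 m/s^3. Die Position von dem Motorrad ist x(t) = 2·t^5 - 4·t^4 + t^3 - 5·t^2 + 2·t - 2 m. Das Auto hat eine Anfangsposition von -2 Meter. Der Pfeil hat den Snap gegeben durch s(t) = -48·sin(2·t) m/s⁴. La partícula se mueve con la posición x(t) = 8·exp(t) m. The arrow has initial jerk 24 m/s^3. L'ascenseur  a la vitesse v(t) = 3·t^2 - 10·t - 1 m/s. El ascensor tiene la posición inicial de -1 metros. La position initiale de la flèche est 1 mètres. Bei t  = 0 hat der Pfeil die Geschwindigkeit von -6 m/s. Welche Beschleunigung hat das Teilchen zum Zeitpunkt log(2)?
Wir müssen unsere Gleichung für die Position x(t) = 8·exp(t) 2-mal ableiten. Durch Ableiten von der Position erhalten wir die Geschwindigkeit: v(t) = 8·exp(t). Durch Ableiten von der Geschwindigkeit erhalten wir die Beschleunigung: a(t) = 8·exp(t). Wir haben die Beschleunigung a(t) = 8·exp(t). Durch Einsetzen von t = log(2): a(log(2)) = 16.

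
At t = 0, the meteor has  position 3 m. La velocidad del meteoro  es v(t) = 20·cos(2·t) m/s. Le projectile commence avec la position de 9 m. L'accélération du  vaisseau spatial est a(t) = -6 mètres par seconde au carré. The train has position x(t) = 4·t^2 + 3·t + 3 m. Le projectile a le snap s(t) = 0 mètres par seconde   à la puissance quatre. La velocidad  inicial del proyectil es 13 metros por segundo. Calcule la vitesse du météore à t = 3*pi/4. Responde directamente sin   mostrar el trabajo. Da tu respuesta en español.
La velocidad en t = 3*pi/4 es v = 0.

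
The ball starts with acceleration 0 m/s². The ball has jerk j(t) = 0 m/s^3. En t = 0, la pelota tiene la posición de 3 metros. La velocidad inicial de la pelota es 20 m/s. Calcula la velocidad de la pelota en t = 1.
Para resolver esto, necesitamos tomar 2 integrales de nuestra ecuación de la sacudida j(t) = 0. La antiderivada de la sacudida es la aceleración. Usando a(0) = 0, obtenemos a(t) = 0. Integrando la aceleración y usando la condición inicial v(0) = 20, obtenemos v(t) = 20. De la ecuación de la velocidad v(t) = 20, sustituimos t = 1 para obtener v = 20.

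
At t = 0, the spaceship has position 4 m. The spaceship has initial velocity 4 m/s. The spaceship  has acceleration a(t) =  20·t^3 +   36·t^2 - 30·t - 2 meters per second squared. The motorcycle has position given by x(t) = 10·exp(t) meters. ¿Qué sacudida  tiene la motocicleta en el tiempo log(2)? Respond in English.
We must differentiate our position equation x(t) = 10·exp(t) 3 times. The derivative of position gives velocity: v(t) = 10·exp(t). Taking d/dt of v(t), we find a(t) = 10·exp(t). The derivative of acceleration gives jerk: j(t) = 10·exp(t). We have jerk j(t) = 10·exp(t). Substituting t = log(2): j(log(2)) = 20.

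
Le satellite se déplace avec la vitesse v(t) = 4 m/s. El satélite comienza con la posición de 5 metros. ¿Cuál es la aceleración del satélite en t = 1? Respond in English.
To solve this, we need to take 1 derivative of our velocity equation v(t) = 4. Differentiating velocity, we get acceleration: a(t) = 0. We have acceleration a(t) = 0. Substituting t = 1: a(1) = 0.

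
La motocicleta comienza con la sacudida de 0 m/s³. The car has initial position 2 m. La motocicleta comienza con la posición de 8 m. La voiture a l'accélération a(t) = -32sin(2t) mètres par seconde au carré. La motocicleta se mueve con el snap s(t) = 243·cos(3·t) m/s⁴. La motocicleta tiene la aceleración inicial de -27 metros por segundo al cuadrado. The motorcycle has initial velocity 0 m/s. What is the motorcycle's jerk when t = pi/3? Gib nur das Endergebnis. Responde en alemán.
j(pi/3) = 0.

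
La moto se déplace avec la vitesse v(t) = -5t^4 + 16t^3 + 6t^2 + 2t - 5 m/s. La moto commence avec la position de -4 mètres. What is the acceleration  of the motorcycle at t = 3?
We must differentiate our velocity equation v(t) = -5·t^4 + 16·t^3 + 6·t^2 + 2·t - 5 1 time. The derivative of velocity gives acceleration: a(t) = -20·t^3 + 48·t^2 + 12·t + 2. We have acceleration a(t) = -20·t^3 + 48·t^2 + 12·t + 2. Substituting t = 3: a(3) = -70.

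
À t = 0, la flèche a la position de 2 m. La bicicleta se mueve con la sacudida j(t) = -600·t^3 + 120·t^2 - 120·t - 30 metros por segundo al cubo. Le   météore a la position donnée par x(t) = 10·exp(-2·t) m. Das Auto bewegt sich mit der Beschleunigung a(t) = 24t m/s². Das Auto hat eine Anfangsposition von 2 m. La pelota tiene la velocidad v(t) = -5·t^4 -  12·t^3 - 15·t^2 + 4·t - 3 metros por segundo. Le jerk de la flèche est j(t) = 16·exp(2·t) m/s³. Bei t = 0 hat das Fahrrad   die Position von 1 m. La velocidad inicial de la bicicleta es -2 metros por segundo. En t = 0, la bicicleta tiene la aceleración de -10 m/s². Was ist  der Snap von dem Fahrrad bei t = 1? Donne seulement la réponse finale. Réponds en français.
La réponse est -1680.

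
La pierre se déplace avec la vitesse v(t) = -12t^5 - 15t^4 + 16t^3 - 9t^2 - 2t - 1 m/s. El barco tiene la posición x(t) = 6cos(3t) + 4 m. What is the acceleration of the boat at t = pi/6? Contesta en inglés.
We must differentiate our position equation x(t) = 6·cos(3·t) + 4 2 times. Differentiating position, we get velocity: v(t) = -18·sin(3·t). The derivative of velocity gives acceleration: a(t) = -54·cos(3·t). We have acceleration a(t) = -54·cos(3·t). Substituting t = pi/6: a(pi/6) = 0.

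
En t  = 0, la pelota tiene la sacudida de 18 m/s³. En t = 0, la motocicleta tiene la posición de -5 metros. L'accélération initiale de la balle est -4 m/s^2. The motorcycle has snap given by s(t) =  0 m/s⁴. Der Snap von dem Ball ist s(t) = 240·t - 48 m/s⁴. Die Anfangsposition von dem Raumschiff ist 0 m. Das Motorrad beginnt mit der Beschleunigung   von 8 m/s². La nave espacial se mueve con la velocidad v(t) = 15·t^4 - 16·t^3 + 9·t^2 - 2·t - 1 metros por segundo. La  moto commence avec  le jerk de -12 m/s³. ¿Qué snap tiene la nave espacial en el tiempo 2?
Para resolver esto, necesitamos tomar 3 derivadas de nuestra ecuación de la velocidad v(t) = 15·t^4 - 16·t^3 + 9·t^2 - 2·t - 1. Derivando la velocidad, obtenemos la aceleración: a(t) = 60·t^3 - 48·t^2 + 18·t - 2. Derivando la aceleración, obtenemos la sacudida: j(t) = 180·t^2 - 96·t + 18. Derivando la sacudida, obtenemos el snap: s(t) = 360·t - 96. Tenemos el snap s(t) = 360·t - 96. Sustituyendo t = 2: s(2) = 624.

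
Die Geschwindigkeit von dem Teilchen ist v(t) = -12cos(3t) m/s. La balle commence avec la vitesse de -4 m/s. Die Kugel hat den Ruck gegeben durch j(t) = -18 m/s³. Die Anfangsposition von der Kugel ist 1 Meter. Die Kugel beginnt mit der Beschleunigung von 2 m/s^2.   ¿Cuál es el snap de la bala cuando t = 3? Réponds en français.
Nous devons dériver notre équation du jerk j(t) = -18 1 fois. En prenant d/dt de j(t), nous trouvons s(t) = 0. En utilisant s(t) = 0 et en substituant t = 3, nous trouvons s = 0.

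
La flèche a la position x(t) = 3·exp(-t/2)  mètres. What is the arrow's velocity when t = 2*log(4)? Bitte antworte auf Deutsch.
Wir müssen unsere Gleichung für die Position x(t) = 3·exp(-t/2) 1-mal ableiten. Die Ableitung von der Position ergibt die Geschwindigkeit: v(t) = -3·exp(-t/2)/2. Mit v(t) = -3·exp(-t/2)/2 und Einsetzen von t = 2*log(4), finden wir v = -3/8.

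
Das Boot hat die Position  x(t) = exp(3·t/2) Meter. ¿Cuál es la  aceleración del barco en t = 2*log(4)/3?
Partiendo de la posición x(t) = exp(3·t/2), tomamos 2 derivadas. Derivando la posición, obtenemos la velocidad: v(t) = 3·exp(3·t/2)/2. Derivando la velocidad, obtenemos la aceleración: a(t) = 9·exp(3·t/2)/4. De la ecuación de la aceleración a(t) = 9·exp(3·t/2)/4, sustituimos t = 2*log(4)/3 para obtener a = 9.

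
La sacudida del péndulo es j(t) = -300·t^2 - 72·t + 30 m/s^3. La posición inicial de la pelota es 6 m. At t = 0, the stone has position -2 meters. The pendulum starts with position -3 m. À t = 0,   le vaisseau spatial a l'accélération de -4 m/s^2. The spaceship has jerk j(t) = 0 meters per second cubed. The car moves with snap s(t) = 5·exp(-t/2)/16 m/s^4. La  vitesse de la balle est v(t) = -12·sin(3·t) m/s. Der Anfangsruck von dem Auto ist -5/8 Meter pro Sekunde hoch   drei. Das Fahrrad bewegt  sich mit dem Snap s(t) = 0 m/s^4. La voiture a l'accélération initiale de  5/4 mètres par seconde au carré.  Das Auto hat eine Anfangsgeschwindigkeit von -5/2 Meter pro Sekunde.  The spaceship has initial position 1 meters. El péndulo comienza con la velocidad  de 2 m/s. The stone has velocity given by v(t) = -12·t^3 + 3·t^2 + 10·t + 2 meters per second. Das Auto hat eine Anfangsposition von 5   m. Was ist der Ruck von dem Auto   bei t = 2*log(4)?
Wir müssen die Stammfunktion unserer Gleichung für den Snap s(t) = 5·exp(-t/2)/16 1-mal finden. Das Integral von dem Snap, mit j(0) = -5/8, ergibt den Ruck: j(t) = -5·exp(-t/2)/8. Mit j(t) = -5·exp(-t/2)/8 und Einsetzen von t = 2*log(4), finden wir j = -5/32.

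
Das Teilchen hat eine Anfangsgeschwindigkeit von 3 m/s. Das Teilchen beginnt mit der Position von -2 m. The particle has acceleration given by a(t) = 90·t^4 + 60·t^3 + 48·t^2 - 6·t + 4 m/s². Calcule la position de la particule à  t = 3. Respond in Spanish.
Partiendo de la aceleración a(t) = 90·t^4 + 60·t^3 + 48·t^2 - 6·t + 4, tomamos 2 integrales. Integrando la aceleración y usando la condición inicial v(0) = 3, obtenemos v(t) = 18·t^5 + 15·t^4 + 16·t^3 - 3·t^2 + 4·t + 3. Tomando ∫v(t)dt y aplicando x(0) = -2, encontramos x(t) = 3·t^6 + 3·t^5 + 4·t^4 - t^3 + 2·t^2 + 3·t - 2. De la ecuación de la posición x(t) = 3·t^6 + 3·t^5 + 4·t^4 - t^3 + 2·t^2 + 3·t - 2, sustituimos t = 3 para obtener x = 3238.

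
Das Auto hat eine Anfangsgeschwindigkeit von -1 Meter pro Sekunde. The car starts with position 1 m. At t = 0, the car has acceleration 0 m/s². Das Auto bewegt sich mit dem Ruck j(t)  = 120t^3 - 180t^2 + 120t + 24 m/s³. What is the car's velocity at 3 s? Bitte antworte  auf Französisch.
Pour résoudre ceci, nous devons prendre 2 intégrales de notre équation du jerk j(t) = 120·t^3 - 180·t^2 + 120·t + 24. En prenant ∫j(t)dt et en appliquant a(0) = 0, nous trouvons a(t) = 6·t·(5·t^3 - 10·t^2 + 10·t + 4). En intégrant l'accélération et en utilisant la condition initiale v(0) = -1, nous obtenons v(t) = 6·t^5 - 15·t^4 + 20·t^3 + 12·t^2 - 1. En utilisant v(t) = 6·t^5 - 15·t^4 + 20·t^3 + 12·t^2 - 1 et en substituant t = 3, nous trouvons v = 890.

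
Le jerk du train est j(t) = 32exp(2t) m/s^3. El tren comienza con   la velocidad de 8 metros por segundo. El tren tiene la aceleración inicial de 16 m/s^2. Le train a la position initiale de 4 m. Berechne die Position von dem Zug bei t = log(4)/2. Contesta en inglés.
We need to integrate our jerk equation j(t) = 32·exp(2·t) 3 times. The antiderivative of jerk, with a(0) = 16, gives acceleration: a(t) = 16·exp(2·t). Integrating acceleration and using the initial condition v(0) = 8, we get v(t) = 8·exp(2·t). Taking ∫v(t)dt and applying x(0) = 4, we find x(t) = 4·exp(2·t). From the given position equation x(t) = 4·exp(2·t), we substitute t = log(4)/2 to get x = 16.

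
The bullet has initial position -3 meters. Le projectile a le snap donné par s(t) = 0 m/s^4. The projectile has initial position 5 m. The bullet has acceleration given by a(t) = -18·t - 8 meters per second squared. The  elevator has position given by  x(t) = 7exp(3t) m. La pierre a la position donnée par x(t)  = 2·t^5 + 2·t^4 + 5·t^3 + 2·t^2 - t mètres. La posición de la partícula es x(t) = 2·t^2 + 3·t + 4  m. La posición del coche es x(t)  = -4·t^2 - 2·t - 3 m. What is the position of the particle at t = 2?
Using x(t) = 2·t^2 + 3·t + 4 and substituting t = 2, we find x = 18.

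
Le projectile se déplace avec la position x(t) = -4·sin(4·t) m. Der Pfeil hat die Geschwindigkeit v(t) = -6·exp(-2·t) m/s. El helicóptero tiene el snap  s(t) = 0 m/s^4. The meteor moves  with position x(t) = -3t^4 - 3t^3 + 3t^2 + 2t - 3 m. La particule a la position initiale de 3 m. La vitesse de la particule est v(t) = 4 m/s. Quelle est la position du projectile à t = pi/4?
En utilisant x(t) = -4·sin(4·t) et en substituant t = pi/4, nous trouvons x = 0.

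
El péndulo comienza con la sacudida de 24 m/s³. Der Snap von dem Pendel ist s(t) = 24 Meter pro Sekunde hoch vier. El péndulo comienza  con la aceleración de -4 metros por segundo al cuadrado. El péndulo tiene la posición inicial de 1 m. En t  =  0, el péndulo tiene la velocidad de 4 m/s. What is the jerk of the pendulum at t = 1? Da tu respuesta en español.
Debemos encontrar la antiderivada de nuestra ecuación del snap s(t) = 24 1 vez. La integral del snap es la sacudida. Usando j(0) = 24, obtenemos j(t) = 24·t + 24. De la ecuación de la sacudida j(t) = 24·t + 24, sustituimos t = 1 para obtener j = 48.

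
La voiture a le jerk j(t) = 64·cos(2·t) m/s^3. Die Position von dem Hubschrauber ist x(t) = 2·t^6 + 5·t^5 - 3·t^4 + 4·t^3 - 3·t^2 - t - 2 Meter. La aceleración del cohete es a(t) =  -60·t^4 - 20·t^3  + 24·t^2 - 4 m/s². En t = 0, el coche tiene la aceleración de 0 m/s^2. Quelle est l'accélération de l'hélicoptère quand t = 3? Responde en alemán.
Ausgehend von der Position x(t) = 2·t^6 + 5·t^5 - 3·t^4 + 4·t^3 - 3·t^2 - t - 2, nehmen wir 2 Ableitungen. Mit d/dt von x(t) finden wir v(t) = 12·t^5 + 25·t^4 - 12·t^3 + 12·t^2 - 6·t - 1. Mit d/dt von v(t) finden wir a(t) = 60·t^4 + 100·t^3 - 36·t^2 + 24·t - 6. Aus der Gleichung für die Beschleunigung a(t) = 60·t^4 + 100·t^3 - 36·t^2 + 24·t - 6, setzen wir t = 3 ein und erhalten a = 7302.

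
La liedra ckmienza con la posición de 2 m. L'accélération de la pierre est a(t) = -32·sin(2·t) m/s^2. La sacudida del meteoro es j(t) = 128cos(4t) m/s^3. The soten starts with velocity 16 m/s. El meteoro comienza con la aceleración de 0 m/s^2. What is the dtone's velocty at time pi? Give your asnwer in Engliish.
Starting from acceleration a(t) = -32·sin(2·t), we take 1 antiderivative. The antiderivative of acceleration is velocity. Using v(0) = 16, we get v(t) = 16·cos(2·t). From the given velocity equation v(t) = 16·cos(2·t), we substitute t = pi to get v = 16.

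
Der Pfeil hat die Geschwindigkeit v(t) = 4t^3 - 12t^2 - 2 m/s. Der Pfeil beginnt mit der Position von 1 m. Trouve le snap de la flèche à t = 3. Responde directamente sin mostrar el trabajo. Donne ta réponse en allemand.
Der Snap bei t = 3 ist s = 24.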